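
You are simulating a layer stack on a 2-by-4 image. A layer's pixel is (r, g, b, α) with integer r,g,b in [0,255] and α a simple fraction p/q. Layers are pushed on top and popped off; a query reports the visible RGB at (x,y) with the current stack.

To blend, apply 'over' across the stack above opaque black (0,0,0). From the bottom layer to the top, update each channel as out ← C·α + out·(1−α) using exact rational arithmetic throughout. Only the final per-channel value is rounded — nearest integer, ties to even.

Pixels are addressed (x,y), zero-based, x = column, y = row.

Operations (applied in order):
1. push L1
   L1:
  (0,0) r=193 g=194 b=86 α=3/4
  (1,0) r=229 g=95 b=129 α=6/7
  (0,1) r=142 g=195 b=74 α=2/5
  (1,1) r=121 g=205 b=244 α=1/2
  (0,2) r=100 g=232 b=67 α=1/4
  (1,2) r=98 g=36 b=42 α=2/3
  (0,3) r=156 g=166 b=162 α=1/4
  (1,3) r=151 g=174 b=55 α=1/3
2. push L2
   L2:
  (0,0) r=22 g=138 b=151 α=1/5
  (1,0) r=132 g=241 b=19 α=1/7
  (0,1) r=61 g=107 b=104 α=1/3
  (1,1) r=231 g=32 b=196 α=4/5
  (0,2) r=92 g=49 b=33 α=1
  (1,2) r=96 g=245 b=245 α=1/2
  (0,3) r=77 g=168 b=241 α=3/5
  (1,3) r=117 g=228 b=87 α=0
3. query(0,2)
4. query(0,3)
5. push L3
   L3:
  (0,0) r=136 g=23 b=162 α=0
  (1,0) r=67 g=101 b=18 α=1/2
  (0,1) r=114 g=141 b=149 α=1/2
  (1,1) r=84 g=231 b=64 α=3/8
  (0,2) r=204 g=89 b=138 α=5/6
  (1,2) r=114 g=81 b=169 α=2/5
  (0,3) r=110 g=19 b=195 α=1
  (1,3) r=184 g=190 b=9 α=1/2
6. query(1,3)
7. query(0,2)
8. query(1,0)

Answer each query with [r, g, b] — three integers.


query (0,2) [L1,L2] — begin 0,0,0
after L1 α=1/4: [25, 58, 67/4]
after L2 α=1: [92, 49, 33]
= [92, 49, 33]

query (0,3) [L1,L2] — begin 0,0,0
after L1 α=1/4: [39, 83/2, 81/2]
after L2 α=3/5: [309/5, 587/5, 804/5]
rounded: [62, 117, 161]

at x=1,y=3 over L1,L2,L3:
+L1 (α=1/3) → [151/3, 58, 55/3]
+L2 (α=0) → [151/3, 58, 55/3]
+L3 (α=1/2) → [703/6, 124, 41/3]
rounded: [117, 124, 14]

(0,2) stack=L1,L2,L3; from [0,0,0]:
+L1 (α=1/4) → [25, 58, 67/4]
+L2 (α=1) → [92, 49, 33]
+L3 (α=5/6) → [556/3, 247/3, 241/2]
rounded: [185, 82, 120]

query (1,0) [L1,L2,L3] — begin 0,0,0
L1 α=6/7: [1374/7, 570/7, 774/7]
L2 α=1/7: [9168/49, 5107/49, 4777/49]
L3 α=1/2: [12451/98, 5028/49, 5659/98]
rounded: [127, 103, 58]


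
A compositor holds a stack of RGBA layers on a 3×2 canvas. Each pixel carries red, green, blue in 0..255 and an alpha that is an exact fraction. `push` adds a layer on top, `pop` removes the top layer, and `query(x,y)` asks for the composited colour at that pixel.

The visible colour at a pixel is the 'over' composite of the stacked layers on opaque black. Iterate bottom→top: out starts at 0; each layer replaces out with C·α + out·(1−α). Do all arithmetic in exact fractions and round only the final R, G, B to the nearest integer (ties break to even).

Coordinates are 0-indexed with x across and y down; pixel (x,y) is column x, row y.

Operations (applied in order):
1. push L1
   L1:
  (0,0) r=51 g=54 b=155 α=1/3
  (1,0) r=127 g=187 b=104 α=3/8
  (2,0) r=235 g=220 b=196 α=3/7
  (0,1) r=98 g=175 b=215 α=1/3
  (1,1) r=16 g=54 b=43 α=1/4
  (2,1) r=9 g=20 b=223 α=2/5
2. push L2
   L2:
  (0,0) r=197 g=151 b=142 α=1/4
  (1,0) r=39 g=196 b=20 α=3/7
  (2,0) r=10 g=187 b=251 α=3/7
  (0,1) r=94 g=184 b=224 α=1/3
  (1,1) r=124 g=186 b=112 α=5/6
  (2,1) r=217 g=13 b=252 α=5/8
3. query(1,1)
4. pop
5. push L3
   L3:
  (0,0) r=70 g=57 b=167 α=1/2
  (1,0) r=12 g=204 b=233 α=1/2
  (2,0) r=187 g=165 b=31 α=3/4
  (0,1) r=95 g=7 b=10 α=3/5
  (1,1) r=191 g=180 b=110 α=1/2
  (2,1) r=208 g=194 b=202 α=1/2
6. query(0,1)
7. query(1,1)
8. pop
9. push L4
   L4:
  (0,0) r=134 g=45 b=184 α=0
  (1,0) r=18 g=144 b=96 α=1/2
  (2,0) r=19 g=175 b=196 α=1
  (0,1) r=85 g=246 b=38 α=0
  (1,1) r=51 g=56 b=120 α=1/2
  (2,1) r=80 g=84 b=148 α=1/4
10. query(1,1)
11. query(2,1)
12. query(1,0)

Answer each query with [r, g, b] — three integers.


query (1,1) [L1,L2] — begin 0,0,0
after L1 α=1/4: [4, 27/2, 43/4]
after L2 α=5/6: [104, 629/4, 761/8]
rounded: [104, 157, 95]

query (0,1) [L1,L3] — begin 0,0,0
+L1 (α=1/3) → [98/3, 175/3, 215/3]
+L3 (α=3/5) → [1051/15, 413/15, 104/3]
rounded: [70, 28, 35]

(1,1) stack=L1,L3; from [0,0,0]:
after L1 α=1/4: [4, 27/2, 43/4]
after L3 α=1/2: [195/2, 387/4, 483/8]
= [98, 97, 60]

at x=1,y=1 over L1,L4:
L1 α=1/4: [4, 27/2, 43/4]
L4 α=1/2: [55/2, 139/4, 523/8]
→ [28, 35, 65]

(2,1) stack=L1,L4; from [0,0,0]:
after L1 α=2/5: [18/5, 8, 446/5]
after L4 α=1/4: [227/10, 27, 1039/10]
= [23, 27, 104]

at x=1,y=0 over L1,L4:
L1 α=3/8: [381/8, 561/8, 39]
L4 α=1/2: [525/16, 1713/16, 135/2]
→ [33, 107, 68]


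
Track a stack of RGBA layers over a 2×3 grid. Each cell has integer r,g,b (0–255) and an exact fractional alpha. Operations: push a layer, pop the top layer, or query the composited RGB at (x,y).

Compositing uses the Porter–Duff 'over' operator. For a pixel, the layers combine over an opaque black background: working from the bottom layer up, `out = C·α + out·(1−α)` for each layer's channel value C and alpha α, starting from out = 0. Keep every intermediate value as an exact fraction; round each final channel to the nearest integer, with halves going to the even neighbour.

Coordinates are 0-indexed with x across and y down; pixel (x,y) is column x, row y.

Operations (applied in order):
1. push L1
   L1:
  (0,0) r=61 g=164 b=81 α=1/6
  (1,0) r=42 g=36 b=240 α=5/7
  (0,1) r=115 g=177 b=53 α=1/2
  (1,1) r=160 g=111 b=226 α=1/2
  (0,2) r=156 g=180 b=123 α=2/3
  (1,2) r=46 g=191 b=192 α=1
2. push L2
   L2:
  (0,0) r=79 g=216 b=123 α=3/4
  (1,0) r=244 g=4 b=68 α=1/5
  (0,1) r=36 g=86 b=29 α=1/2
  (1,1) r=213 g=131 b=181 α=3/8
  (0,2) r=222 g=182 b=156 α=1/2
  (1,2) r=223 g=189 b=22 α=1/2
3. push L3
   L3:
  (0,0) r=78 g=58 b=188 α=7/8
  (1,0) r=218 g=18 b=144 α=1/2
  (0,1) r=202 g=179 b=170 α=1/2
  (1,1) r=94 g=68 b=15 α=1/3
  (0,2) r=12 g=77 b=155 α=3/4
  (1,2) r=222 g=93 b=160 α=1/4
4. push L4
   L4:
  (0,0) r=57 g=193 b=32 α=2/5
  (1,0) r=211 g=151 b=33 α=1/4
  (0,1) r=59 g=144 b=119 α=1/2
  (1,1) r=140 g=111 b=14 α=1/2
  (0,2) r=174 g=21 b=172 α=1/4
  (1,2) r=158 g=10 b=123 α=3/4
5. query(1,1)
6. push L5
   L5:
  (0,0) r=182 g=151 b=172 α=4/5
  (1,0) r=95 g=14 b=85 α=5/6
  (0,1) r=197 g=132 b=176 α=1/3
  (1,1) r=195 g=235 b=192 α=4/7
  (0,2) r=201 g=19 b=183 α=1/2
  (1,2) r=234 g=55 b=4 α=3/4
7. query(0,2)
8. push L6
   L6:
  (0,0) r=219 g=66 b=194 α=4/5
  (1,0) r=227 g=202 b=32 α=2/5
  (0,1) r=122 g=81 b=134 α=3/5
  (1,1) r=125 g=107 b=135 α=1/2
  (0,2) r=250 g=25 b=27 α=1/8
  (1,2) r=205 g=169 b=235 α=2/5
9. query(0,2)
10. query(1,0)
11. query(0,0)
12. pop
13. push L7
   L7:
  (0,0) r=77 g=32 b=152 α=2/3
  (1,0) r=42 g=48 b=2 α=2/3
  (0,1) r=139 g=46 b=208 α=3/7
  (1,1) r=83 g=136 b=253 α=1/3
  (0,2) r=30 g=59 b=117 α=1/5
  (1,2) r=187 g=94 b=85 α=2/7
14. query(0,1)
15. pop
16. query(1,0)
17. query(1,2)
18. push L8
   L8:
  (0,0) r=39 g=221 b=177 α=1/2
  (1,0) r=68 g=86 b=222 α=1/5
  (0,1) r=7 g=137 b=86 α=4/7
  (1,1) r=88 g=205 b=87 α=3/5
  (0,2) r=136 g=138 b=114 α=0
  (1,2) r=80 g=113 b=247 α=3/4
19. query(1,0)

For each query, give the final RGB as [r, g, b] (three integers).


at x=1,y=1 over L1,L2,L3,L4:
L1 α=1/2: [80, 111/2, 113]
L2 α=3/8: [1039/8, 1341/16, 277/2]
L3 α=1/3: [1415/12, 1885/24, 292/3]
L4 α=1/2: [3095/24, 4549/48, 167/3]
→ [129, 95, 56]

query (0,2) [L1,L2,L3,L4,L5] — begin 0,0,0
L1 α=2/3: [104, 120, 82]
L2 α=1/2: [163, 151, 119]
L3 α=3/4: [199/4, 191/2, 146]
L4 α=1/4: [1293/16, 615/8, 305/2]
L5 α=1/2: [4509/32, 767/16, 671/4]
= [141, 48, 168]

query (0,2) [L1,L2,L3,L4,L5,L6] — begin 0,0,0
after L1 α=2/3: [104, 120, 82]
after L2 α=1/2: [163, 151, 119]
after L3 α=3/4: [199/4, 191/2, 146]
after L4 α=1/4: [1293/16, 615/8, 305/2]
after L5 α=1/2: [4509/32, 767/16, 671/4]
after L6 α=1/8: [39563/256, 5769/128, 4805/32]
→ [155, 45, 150]

at x=1,y=0 over L1,L2,L3,L4,L5,L6:
+L1 (α=5/7) → [30, 180/7, 1200/7]
+L2 (α=1/5) → [364/5, 748/35, 5276/35]
+L3 (α=1/2) → [727/5, 689/35, 5158/35]
+L4 (α=1/4) → [809/5, 1838/35, 16629/140]
+L5 (α=5/6) → [1592/15, 2144/105, 76129/840]
+L6 (α=2/5) → [3862/25, 16284/175, 94049/1400]
rounded: [154, 93, 67]

query (0,0) [L1,L2,L3,L4,L5,L6] — begin 0,0,0
after L1 α=1/6: [61/6, 82/3, 27/2]
after L2 α=3/4: [1483/24, 1013/6, 765/8]
after L3 α=7/8: [14587/192, 3449/48, 11293/64]
after L4 α=2/5: [21883/320, 1925/16, 7595/64]
after L5 α=4/5: [254843/1600, 11589/80, 51627/320]
after L6 α=4/5: [1656443/8000, 32709/400, 299947/1600]
→ [207, 82, 187]

query (0,1) [L1,L2,L3,L4,L5,L7] — begin 0,0,0
+L1 (α=1/2) → [115/2, 177/2, 53/2]
+L2 (α=1/2) → [187/4, 349/4, 111/4]
+L3 (α=1/2) → [995/8, 1065/8, 791/8]
+L4 (α=1/2) → [1467/16, 2217/16, 1743/16]
+L5 (α=1/3) → [3043/24, 1091/8, 3151/24]
+L7 (α=3/7) → [5545/42, 1367/14, 985/6]
rounded: [132, 98, 164]

at x=1,y=0 over L1,L2,L3,L4,L5:
after L1 α=5/7: [30, 180/7, 1200/7]
after L2 α=1/5: [364/5, 748/35, 5276/35]
after L3 α=1/2: [727/5, 689/35, 5158/35]
after L4 α=1/4: [809/5, 1838/35, 16629/140]
after L5 α=5/6: [1592/15, 2144/105, 76129/840]
→ [106, 20, 91]

query (1,2) [L1,L2,L3,L4,L5] — begin 0,0,0
+L1 (α=1) → [46, 191, 192]
+L2 (α=1/2) → [269/2, 190, 107]
+L3 (α=1/4) → [1251/8, 663/4, 481/4]
+L4 (α=3/4) → [5043/32, 783/16, 1957/16]
+L5 (α=3/4) → [27507/128, 3423/64, 2149/64]
→ [215, 53, 34]

at x=1,y=0 over L1,L2,L3,L4,L5,L8:
+L1 (α=5/7) → [30, 180/7, 1200/7]
+L2 (α=1/5) → [364/5, 748/35, 5276/35]
+L3 (α=1/2) → [727/5, 689/35, 5158/35]
+L4 (α=1/4) → [809/5, 1838/35, 16629/140]
+L5 (α=5/6) → [1592/15, 2144/105, 76129/840]
+L8 (α=1/5) → [7388/75, 17606/525, 122749/1050]
→ [99, 34, 117]


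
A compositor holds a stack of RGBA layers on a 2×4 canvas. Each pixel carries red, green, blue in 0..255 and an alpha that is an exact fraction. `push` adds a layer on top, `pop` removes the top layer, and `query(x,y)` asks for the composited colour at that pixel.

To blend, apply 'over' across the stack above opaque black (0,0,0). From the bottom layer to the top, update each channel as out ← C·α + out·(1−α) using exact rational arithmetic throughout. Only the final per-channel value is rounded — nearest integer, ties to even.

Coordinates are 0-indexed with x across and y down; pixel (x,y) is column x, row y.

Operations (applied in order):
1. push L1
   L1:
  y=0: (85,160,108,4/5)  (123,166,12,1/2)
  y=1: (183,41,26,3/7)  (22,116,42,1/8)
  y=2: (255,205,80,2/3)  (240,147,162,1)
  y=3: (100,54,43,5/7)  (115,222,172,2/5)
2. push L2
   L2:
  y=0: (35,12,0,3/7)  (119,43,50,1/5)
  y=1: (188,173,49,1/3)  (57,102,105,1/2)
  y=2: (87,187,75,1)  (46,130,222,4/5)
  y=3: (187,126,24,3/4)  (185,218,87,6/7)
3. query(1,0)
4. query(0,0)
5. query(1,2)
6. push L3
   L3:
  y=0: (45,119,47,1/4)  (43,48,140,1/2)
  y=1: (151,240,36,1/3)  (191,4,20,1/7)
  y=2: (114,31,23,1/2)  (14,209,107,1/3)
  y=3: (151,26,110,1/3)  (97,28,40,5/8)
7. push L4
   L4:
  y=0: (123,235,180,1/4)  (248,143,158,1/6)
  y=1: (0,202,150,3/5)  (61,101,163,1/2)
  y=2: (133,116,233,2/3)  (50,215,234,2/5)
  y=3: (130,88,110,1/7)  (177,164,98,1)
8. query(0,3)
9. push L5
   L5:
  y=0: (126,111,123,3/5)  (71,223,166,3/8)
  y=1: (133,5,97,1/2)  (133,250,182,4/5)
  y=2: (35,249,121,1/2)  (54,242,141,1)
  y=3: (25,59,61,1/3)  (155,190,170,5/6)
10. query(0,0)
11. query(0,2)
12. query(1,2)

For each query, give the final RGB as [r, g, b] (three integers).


(1,0) stack=L1,L2; from [0,0,0]:
+L1 (α=1/2) → [123/2, 83, 6]
+L2 (α=1/5) → [73, 75, 74/5]
= [73, 75, 15]

query (0,0) [L1,L2] — begin 0,0,0
L1 α=4/5: [68, 128, 432/5]
L2 α=3/7: [377/7, 548/7, 1728/35]
= [54, 78, 49]

at x=1,y=2 over L1,L2:
L1 α=1: [240, 147, 162]
L2 α=4/5: [424/5, 667/5, 210]
= [85, 133, 210]

query (0,3) [L1,L2,L3,L4] — begin 0,0,0
after L1 α=5/7: [500/7, 270/7, 215/7]
after L2 α=3/4: [4427/28, 729/7, 719/28]
after L3 α=1/3: [6541/42, 1640/21, 753/14]
after L4 α=1/7: [7451/49, 3896/49, 3029/49]
→ [152, 80, 62]

(0,0) stack=L1,L2,L3,L4,L5; from [0,0,0]:
L1 α=4/5: [68, 128, 432/5]
L2 α=3/7: [377/7, 548/7, 1728/35]
L3 α=1/4: [723/14, 2477/28, 6829/140]
L4 α=1/4: [3891/56, 14011/112, 45687/560]
L5 α=3/5: [2895/28, 32659/280, 149007/1400]
→ [103, 117, 106]

at x=0,y=2 over L1,L2,L3,L4,L5:
after L1 α=2/3: [170, 410/3, 160/3]
after L2 α=1: [87, 187, 75]
after L3 α=1/2: [201/2, 109, 49]
after L4 α=2/3: [733/6, 341/3, 515/3]
after L5 α=1/2: [943/12, 544/3, 439/3]
rounded: [79, 181, 146]

(1,2) stack=L1,L2,L3,L4,L5; from [0,0,0]:
L1 α=1: [240, 147, 162]
L2 α=4/5: [424/5, 667/5, 210]
L3 α=1/3: [306/5, 793/5, 527/3]
L4 α=2/5: [1418/25, 4529/25, 199]
L5 α=1: [54, 242, 141]
→ [54, 242, 141]


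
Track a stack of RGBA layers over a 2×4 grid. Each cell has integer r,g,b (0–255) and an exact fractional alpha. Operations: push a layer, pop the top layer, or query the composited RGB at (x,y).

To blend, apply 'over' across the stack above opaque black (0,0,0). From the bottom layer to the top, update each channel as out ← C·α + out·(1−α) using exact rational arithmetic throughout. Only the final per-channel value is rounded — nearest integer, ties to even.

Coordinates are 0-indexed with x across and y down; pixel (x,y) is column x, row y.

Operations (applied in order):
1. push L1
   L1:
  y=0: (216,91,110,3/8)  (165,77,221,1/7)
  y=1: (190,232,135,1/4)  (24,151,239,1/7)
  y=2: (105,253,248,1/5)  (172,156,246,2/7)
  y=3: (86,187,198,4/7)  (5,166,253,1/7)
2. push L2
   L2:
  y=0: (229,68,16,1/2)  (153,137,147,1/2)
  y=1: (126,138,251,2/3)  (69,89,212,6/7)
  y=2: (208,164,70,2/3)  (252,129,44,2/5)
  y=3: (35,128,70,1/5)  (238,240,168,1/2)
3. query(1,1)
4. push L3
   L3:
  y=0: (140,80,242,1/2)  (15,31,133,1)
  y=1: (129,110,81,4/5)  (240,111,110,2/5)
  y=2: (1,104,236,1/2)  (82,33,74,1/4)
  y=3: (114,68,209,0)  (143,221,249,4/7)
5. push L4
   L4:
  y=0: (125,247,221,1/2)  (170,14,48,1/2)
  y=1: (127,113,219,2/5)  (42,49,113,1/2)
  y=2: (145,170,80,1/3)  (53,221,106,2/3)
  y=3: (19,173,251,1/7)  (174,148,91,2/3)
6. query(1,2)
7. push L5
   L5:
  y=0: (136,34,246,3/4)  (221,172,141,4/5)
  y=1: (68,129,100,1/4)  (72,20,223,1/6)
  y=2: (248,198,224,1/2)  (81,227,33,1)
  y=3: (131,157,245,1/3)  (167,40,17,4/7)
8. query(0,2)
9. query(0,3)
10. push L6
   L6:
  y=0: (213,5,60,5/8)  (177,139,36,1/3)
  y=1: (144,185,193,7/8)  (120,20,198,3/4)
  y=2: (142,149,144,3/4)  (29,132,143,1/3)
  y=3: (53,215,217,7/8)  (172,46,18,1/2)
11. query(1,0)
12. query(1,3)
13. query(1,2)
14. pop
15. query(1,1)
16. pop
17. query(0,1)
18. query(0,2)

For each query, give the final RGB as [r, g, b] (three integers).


at x=1,y=1 over L1,L2:
after L1 α=1/7: [24/7, 151/7, 239/7]
after L2 α=6/7: [2922/49, 3889/49, 9143/49]
= [60, 79, 187]

at x=1,y=2 over L1,L2,L3,L4:
+L1 (α=2/7) → [344/7, 312/7, 492/7]
+L2 (α=2/5) → [912/7, 2742/35, 2092/35]
+L3 (α=1/4) → [1655/14, 9381/140, 4433/70]
+L4 (α=2/3) → [3139/42, 71261/420, 19273/210]
→ [75, 170, 92]

at x=0,y=2 over L1,L2,L3,L4,L5:
L1 α=1/5: [21, 253/5, 248/5]
L2 α=2/3: [437/3, 631/5, 316/5]
L3 α=1/2: [220/3, 1151/10, 748/5]
L4 α=1/3: [875/9, 667/5, 632/5]
L5 α=1/2: [3107/18, 1657/10, 876/5]
→ [173, 166, 175]

(0,3) stack=L1,L2,L3,L4,L5; from [0,0,0]:
after L1 α=4/7: [344/7, 748/7, 792/7]
after L2 α=1/5: [1621/35, 3888/35, 3658/35]
after L3 α=0: [1621/35, 3888/35, 3658/35]
after L4 α=1/7: [10391/245, 29383/245, 30733/245]
after L5 α=1/3: [52877/735, 97231/735, 40497/245]
→ [72, 132, 165]

at x=1,y=0 over L1,L2,L3,L4,L5,L6:
L1 α=1/7: [165/7, 11, 221/7]
L2 α=1/2: [618/7, 74, 625/7]
L3 α=1: [15, 31, 133]
L4 α=1/2: [185/2, 45/2, 181/2]
L5 α=4/5: [1953/10, 1421/10, 1309/10]
L6 α=1/3: [946/5, 2116/15, 1489/15]
= [189, 141, 99]

(1,3) stack=L1,L2,L3,L4,L5,L6; from [0,0,0]:
after L1 α=1/7: [5/7, 166/7, 253/7]
after L2 α=1/2: [1671/14, 923/7, 1429/14]
after L3 α=4/7: [13021/98, 8957/49, 18231/98]
after L4 α=2/3: [47125/294, 23461/147, 36067/294]
after L5 α=4/7: [112589/686, 31301/343, 42731/686]
after L6 α=1/2: [230581/1372, 47079/686, 55079/1372]
= [168, 69, 40]

(1,2) stack=L1,L2,L3,L4,L5,L6; from [0,0,0]:
+L1 (α=2/7) → [344/7, 312/7, 492/7]
+L2 (α=2/5) → [912/7, 2742/35, 2092/35]
+L3 (α=1/4) → [1655/14, 9381/140, 4433/70]
+L4 (α=2/3) → [3139/42, 71261/420, 19273/210]
+L5 (α=1) → [81, 227, 33]
+L6 (α=1/3) → [191/3, 586/3, 209/3]
= [64, 195, 70]

query (1,1) [L1,L2,L3,L4,L5] — begin 0,0,0
L1 α=1/7: [24/7, 151/7, 239/7]
L2 α=6/7: [2922/49, 3889/49, 9143/49]
L3 α=2/5: [32286/245, 4509/49, 38209/245]
L4 α=1/2: [21288/245, 3455/49, 32947/245]
L5 α=1/6: [4136/49, 6085/98, 21937/147]
→ [84, 62, 149]

(0,1) stack=L1,L2,L3,L4; from [0,0,0]:
+L1 (α=1/4) → [95/2, 58, 135/4]
+L2 (α=2/3) → [599/6, 334/3, 2143/12]
+L3 (α=4/5) → [739/6, 1654/15, 6031/60]
+L4 (α=2/5) → [1247/10, 2784/25, 14791/100]
rounded: [125, 111, 148]

query (0,2) [L1,L2,L3,L4] — begin 0,0,0
L1 α=1/5: [21, 253/5, 248/5]
L2 α=2/3: [437/3, 631/5, 316/5]
L3 α=1/2: [220/3, 1151/10, 748/5]
L4 α=1/3: [875/9, 667/5, 632/5]
→ [97, 133, 126]


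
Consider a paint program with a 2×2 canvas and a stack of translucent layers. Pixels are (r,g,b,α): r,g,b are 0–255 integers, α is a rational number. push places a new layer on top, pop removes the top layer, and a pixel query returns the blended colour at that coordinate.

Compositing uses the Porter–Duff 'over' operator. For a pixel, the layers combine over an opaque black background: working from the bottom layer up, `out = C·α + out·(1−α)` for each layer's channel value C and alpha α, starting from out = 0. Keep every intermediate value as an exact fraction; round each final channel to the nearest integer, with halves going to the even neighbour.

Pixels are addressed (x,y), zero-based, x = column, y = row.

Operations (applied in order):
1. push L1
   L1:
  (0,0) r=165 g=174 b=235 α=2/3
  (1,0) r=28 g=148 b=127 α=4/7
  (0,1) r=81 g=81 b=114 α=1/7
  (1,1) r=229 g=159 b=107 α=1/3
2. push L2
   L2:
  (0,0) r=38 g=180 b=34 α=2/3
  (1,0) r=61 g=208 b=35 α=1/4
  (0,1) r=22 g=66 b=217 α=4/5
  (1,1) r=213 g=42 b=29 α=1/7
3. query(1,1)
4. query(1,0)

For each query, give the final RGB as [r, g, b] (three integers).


at x=1,y=1 over L1,L2:
+L1 (α=1/3) → [229/3, 53, 107/3]
+L2 (α=1/7) → [671/7, 360/7, 243/7]
= [96, 51, 35]

(1,0) stack=L1,L2; from [0,0,0]:
after L1 α=4/7: [16, 592/7, 508/7]
after L2 α=1/4: [109/4, 808/7, 1769/28]
= [27, 115, 63]


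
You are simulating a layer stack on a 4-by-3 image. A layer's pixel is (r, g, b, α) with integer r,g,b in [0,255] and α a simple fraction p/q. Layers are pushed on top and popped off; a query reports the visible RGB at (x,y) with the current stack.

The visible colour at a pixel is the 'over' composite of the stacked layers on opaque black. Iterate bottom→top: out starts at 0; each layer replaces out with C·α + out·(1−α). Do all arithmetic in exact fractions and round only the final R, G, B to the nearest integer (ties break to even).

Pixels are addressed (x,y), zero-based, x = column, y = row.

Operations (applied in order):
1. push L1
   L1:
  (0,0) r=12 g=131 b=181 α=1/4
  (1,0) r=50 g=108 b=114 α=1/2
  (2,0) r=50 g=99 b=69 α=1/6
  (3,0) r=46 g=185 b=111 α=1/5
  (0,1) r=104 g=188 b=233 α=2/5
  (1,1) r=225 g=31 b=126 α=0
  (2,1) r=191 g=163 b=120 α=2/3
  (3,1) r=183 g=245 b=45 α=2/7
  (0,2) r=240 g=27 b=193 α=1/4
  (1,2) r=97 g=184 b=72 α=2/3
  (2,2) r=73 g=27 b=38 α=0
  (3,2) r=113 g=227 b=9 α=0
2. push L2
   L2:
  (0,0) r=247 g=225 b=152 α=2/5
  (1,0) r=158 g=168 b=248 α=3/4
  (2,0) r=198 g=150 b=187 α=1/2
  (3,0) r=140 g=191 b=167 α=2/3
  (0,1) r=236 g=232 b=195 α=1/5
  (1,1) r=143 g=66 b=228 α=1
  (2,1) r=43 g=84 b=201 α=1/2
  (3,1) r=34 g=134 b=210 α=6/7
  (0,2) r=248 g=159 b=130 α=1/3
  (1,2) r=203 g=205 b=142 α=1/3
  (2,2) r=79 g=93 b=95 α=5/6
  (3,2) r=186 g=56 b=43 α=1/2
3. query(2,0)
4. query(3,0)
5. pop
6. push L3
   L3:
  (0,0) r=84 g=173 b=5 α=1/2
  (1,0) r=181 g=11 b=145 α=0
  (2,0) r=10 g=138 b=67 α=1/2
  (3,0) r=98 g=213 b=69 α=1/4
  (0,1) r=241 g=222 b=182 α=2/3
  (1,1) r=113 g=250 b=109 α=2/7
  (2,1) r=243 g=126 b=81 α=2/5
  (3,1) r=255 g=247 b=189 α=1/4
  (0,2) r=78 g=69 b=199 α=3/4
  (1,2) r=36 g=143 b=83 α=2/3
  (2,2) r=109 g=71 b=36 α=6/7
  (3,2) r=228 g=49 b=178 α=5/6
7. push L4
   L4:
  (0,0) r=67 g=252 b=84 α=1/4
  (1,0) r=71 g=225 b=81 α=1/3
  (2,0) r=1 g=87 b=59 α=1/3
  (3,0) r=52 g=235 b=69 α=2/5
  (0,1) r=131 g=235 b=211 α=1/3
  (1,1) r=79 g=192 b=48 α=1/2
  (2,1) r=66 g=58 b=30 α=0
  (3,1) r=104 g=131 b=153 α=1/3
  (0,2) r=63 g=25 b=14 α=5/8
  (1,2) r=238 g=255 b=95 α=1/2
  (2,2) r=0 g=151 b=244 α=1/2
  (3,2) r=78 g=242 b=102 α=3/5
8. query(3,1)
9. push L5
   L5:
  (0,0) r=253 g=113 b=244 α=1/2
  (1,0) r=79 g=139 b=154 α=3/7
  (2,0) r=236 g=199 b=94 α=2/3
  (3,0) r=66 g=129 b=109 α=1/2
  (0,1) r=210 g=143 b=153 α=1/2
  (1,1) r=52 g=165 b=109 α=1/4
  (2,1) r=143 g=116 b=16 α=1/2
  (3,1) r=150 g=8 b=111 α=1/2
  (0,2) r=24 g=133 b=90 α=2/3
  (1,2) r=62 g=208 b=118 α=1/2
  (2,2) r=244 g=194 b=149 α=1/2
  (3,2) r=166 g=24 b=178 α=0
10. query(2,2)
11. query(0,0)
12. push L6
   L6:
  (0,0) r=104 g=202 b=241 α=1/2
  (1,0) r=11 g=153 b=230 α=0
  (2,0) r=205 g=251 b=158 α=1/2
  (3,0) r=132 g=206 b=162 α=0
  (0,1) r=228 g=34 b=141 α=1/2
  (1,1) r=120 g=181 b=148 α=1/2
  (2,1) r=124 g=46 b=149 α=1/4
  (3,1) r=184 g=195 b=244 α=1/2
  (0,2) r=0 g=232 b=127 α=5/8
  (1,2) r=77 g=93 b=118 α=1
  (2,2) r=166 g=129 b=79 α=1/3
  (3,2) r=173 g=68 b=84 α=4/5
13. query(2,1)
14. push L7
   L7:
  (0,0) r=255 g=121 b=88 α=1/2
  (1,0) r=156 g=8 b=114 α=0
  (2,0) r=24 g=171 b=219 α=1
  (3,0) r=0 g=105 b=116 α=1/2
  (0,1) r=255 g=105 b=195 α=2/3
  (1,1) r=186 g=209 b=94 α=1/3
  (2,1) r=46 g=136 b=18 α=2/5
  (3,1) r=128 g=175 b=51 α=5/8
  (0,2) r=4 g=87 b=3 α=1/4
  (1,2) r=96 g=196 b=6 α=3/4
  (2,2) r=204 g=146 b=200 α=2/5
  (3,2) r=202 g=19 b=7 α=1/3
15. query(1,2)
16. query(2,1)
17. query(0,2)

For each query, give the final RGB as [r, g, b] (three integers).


at x=2,y=0 over L1,L2:
+L1 (α=1/6) → [25/3, 33/2, 23/2]
+L2 (α=1/2) → [619/6, 333/4, 397/4]
= [103, 83, 99]

at x=3,y=0 over L1,L2:
after L1 α=1/5: [46/5, 37, 111/5]
after L2 α=2/3: [482/5, 419/3, 1781/15]
= [96, 140, 119]

(3,1) stack=L1,L3,L4; from [0,0,0]:
after L1 α=2/7: [366/7, 70, 90/7]
after L3 α=1/4: [2883/28, 457/4, 1593/28]
after L4 α=1/3: [4339/42, 719/6, 1245/14]
= [103, 120, 89]

at x=2,y=2 over L1,L3,L4,L5:
+L1 (α=0) → [0, 0, 0]
+L3 (α=6/7) → [654/7, 426/7, 216/7]
+L4 (α=1/2) → [327/7, 1483/14, 962/7]
+L5 (α=1/2) → [2035/14, 4199/28, 2005/14]
→ [145, 150, 143]

at x=0,y=0 over L1,L3,L4,L5:
+L1 (α=1/4) → [3, 131/4, 181/4]
+L3 (α=1/2) → [87/2, 823/8, 201/8]
+L4 (α=1/4) → [395/8, 4485/32, 1275/32]
+L5 (α=1/2) → [2419/16, 8101/64, 9083/64]
= [151, 127, 142]

at x=2,y=1 over L1,L3,L4,L5,L6:
L1 α=2/3: [382/3, 326/3, 80]
L3 α=2/5: [868/5, 578/5, 402/5]
L4 α=0: [868/5, 578/5, 402/5]
L5 α=1/2: [1583/10, 579/5, 241/5]
L6 α=1/4: [5989/40, 1967/20, 367/5]
rounded: [150, 98, 73]

query (1,2) [L1,L3,L4,L5,L6,L7] — begin 0,0,0
L1 α=2/3: [194/3, 368/3, 48]
L3 α=2/3: [410/9, 1226/9, 214/3]
L4 α=1/2: [1276/9, 3521/18, 499/6]
L5 α=1/2: [917/9, 7265/36, 1207/12]
L6 α=1: [77, 93, 118]
L7 α=3/4: [365/4, 681/4, 34]
rounded: [91, 170, 34]

at x=2,y=1 over L1,L3,L4,L5,L6,L7:
+L1 (α=2/3) → [382/3, 326/3, 80]
+L3 (α=2/5) → [868/5, 578/5, 402/5]
+L4 (α=0) → [868/5, 578/5, 402/5]
+L5 (α=1/2) → [1583/10, 579/5, 241/5]
+L6 (α=1/4) → [5989/40, 1967/20, 367/5]
+L7 (α=2/5) → [21647/200, 11341/100, 1281/25]
→ [108, 113, 51]

query (0,2) [L1,L3,L4,L5,L6,L7] — begin 0,0,0
L1 α=1/4: [60, 27/4, 193/4]
L3 α=3/4: [147/2, 855/16, 2581/16]
L4 α=5/8: [1071/16, 4565/128, 8863/128]
L5 α=2/3: [613/16, 12871/128, 31903/384]
L6 α=5/8: [1839/128, 187093/1024, 113183/1024]
L7 α=1/4: [6029/512, 650367/4096, 342621/4096]
→ [12, 159, 84]


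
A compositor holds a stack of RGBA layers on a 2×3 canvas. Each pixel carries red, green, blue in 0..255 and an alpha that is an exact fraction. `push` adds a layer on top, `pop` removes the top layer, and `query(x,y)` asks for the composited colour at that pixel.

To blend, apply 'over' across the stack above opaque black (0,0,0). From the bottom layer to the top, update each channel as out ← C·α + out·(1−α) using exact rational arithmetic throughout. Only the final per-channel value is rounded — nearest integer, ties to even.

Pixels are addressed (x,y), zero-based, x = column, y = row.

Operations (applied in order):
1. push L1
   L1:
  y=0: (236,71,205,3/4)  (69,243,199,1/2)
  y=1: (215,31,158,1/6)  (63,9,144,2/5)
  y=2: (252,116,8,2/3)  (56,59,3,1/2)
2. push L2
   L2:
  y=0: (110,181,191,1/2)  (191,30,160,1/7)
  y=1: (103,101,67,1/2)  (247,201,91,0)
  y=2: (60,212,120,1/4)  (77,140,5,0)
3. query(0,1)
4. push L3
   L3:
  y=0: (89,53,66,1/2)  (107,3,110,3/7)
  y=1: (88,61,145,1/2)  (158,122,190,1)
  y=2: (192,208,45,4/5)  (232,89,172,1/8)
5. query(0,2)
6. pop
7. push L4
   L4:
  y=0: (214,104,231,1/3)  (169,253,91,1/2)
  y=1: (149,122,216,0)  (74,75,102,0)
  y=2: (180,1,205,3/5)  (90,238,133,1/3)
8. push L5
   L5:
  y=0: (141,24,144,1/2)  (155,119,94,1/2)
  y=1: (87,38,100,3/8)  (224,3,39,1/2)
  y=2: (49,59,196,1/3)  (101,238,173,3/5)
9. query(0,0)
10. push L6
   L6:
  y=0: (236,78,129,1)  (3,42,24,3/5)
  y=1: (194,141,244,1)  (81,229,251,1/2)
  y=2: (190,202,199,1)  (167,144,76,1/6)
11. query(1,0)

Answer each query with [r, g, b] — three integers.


at x=0,y=1 over L1,L2:
after L1 α=1/6: [215/6, 31/6, 79/3]
after L2 α=1/2: [833/12, 637/12, 140/3]
= [69, 53, 47]

at x=0,y=2 over L1,L2,L3:
+L1 (α=2/3) → [168, 232/3, 16/3]
+L2 (α=1/4) → [141, 111, 34]
+L3 (α=4/5) → [909/5, 943/5, 214/5]
= [182, 189, 43]

at x=0,y=0 over L1,L2,L4,L5:
L1 α=3/4: [177, 213/4, 615/4]
L2 α=1/2: [287/2, 937/8, 1379/8]
L4 α=1/3: [167, 451/4, 2303/12]
L5 α=1/2: [154, 547/8, 4031/24]
rounded: [154, 68, 168]

(1,0) stack=L1,L2,L4,L5,L6; from [0,0,0]:
after L1 α=1/2: [69/2, 243/2, 199/2]
after L2 α=1/7: [398/7, 759/7, 757/7]
after L4 α=1/2: [1581/14, 1265/7, 697/7]
after L5 α=1/2: [3751/28, 1049/7, 1355/14]
after L6 α=3/5: [3877/70, 596/7, 1859/35]
rounded: [55, 85, 53]


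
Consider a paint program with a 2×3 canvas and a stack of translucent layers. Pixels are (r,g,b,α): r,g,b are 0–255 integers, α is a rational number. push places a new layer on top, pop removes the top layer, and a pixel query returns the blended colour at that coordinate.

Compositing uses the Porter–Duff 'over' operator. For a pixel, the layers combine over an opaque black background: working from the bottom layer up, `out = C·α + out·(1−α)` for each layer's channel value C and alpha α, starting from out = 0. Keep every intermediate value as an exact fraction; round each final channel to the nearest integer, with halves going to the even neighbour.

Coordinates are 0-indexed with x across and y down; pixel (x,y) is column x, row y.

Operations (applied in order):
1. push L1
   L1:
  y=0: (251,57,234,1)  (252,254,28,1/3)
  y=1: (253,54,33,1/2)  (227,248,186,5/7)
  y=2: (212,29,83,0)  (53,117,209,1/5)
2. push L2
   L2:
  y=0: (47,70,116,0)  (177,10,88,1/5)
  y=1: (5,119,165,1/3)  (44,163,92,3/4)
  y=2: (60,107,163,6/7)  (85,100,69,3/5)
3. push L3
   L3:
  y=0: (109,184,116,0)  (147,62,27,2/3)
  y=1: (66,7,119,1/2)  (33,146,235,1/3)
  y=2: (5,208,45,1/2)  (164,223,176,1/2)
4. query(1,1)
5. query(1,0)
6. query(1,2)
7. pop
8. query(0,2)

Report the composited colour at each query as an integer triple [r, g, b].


query (1,1) [L1,L2,L3] — begin 0,0,0
after L1 α=5/7: [1135/7, 1240/7, 930/7]
after L2 α=3/4: [2059/28, 4663/28, 1431/14]
after L3 α=1/3: [2521/42, 6707/42, 3076/21]
rounded: [60, 160, 146]

(1,0) stack=L1,L2,L3; from [0,0,0]:
+L1 (α=1/3) → [84, 254/3, 28/3]
+L2 (α=1/5) → [513/5, 1046/15, 376/15]
+L3 (α=2/3) → [661/5, 2906/45, 1186/45]
rounded: [132, 65, 26]

at x=1,y=2 over L1,L2,L3:
L1 α=1/5: [53/5, 117/5, 209/5]
L2 α=3/5: [1381/25, 1734/25, 1453/25]
L3 α=1/2: [5481/50, 7309/50, 5853/50]
rounded: [110, 146, 117]

query (0,2) [L1,L2] — begin 0,0,0
+L1 (α=0) → [0, 0, 0]
+L2 (α=6/7) → [360/7, 642/7, 978/7]
rounded: [51, 92, 140]


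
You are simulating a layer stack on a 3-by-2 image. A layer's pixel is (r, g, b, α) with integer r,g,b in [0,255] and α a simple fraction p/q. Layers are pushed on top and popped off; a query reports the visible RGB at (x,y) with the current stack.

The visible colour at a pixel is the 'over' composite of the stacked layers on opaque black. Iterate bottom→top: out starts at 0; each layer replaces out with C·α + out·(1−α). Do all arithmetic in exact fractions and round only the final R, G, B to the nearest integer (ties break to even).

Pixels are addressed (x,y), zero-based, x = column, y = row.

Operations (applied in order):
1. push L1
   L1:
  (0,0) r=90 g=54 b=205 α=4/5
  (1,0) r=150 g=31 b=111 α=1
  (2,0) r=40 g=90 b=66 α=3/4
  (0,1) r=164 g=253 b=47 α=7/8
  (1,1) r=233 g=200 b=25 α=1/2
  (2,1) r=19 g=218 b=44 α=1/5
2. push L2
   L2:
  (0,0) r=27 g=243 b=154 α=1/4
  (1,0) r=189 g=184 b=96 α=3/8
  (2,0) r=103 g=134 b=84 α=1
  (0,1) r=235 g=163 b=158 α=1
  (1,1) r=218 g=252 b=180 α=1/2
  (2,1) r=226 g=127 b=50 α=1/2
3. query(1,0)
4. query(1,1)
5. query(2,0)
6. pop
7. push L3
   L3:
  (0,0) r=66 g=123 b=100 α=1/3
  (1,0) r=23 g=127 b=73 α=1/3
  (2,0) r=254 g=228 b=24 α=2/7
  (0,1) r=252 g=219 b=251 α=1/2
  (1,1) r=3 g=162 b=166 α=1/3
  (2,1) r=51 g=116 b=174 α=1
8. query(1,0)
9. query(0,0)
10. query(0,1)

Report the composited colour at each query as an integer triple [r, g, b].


(1,0) stack=L1,L2; from [0,0,0]:
L1 α=1: [150, 31, 111]
L2 α=3/8: [1317/8, 707/8, 843/8]
→ [165, 88, 105]

at x=1,y=1 over L1,L2:
after L1 α=1/2: [233/2, 100, 25/2]
after L2 α=1/2: [669/4, 176, 385/4]
rounded: [167, 176, 96]

query (2,0) [L1,L2] — begin 0,0,0
+L1 (α=3/4) → [30, 135/2, 99/2]
+L2 (α=1) → [103, 134, 84]
= [103, 134, 84]

(1,0) stack=L1,L3; from [0,0,0]:
after L1 α=1: [150, 31, 111]
after L3 α=1/3: [323/3, 63, 295/3]
= [108, 63, 98]

query (0,0) [L1,L3] — begin 0,0,0
after L1 α=4/5: [72, 216/5, 164]
after L3 α=1/3: [70, 349/5, 428/3]
→ [70, 70, 143]

query (0,1) [L1,L3] — begin 0,0,0
+L1 (α=7/8) → [287/2, 1771/8, 329/8]
+L3 (α=1/2) → [791/4, 3523/16, 2337/16]
= [198, 220, 146]


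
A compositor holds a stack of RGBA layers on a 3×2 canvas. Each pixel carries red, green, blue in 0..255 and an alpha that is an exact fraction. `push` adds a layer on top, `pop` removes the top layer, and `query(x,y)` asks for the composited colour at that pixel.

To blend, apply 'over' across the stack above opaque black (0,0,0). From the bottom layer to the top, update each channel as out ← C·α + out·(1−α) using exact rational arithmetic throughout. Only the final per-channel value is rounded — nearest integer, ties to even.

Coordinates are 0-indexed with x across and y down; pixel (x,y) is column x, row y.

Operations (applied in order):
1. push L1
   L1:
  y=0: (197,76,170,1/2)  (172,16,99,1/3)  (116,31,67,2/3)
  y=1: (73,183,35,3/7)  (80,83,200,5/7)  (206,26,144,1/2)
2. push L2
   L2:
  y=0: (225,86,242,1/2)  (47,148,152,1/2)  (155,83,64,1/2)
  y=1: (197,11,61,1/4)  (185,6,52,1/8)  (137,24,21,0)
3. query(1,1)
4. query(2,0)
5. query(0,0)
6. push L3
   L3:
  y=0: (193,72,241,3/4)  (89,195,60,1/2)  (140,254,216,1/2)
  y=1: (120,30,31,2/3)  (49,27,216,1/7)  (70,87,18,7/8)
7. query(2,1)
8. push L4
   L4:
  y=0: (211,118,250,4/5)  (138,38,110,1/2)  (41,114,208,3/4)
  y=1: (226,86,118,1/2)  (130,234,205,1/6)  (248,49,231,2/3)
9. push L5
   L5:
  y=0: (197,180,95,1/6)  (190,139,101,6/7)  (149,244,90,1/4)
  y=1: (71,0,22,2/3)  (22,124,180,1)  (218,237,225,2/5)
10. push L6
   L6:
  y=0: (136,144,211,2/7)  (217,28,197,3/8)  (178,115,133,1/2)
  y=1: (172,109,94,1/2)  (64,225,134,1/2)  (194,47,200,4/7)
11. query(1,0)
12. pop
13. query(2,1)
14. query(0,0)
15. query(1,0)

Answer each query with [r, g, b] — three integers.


query (1,1) [L1,L2] — begin 0,0,0
+L1 (α=5/7) → [400/7, 415/7, 1000/7]
+L2 (α=1/8) → [585/8, 421/8, 263/2]
rounded: [73, 53, 132]

(2,0) stack=L1,L2; from [0,0,0]:
+L1 (α=2/3) → [232/3, 62/3, 134/3]
+L2 (α=1/2) → [697/6, 311/6, 163/3]
→ [116, 52, 54]

(0,0) stack=L1,L2; from [0,0,0]:
+L1 (α=1/2) → [197/2, 38, 85]
+L2 (α=1/2) → [647/4, 62, 327/2]
→ [162, 62, 164]

at x=2,y=1 over L1,L2,L3:
L1 α=1/2: [103, 13, 72]
L2 α=0: [103, 13, 72]
L3 α=7/8: [593/8, 311/4, 99/4]
= [74, 78, 25]

at x=1,y=0 over L1,L2,L3,L4,L5,L6:
after L1 α=1/3: [172/3, 16/3, 33]
after L2 α=1/2: [313/6, 230/3, 185/2]
after L3 α=1/2: [847/12, 815/6, 305/4]
after L4 α=1/2: [2503/24, 1043/12, 745/8]
after L5 α=6/7: [29863/168, 11051/84, 799/8]
after L6 α=3/8: [258683/1344, 62311/672, 8723/64]
→ [192, 93, 136]

query (2,1) [L1,L2,L3,L4,L5] — begin 0,0,0
+L1 (α=1/2) → [103, 13, 72]
+L2 (α=0) → [103, 13, 72]
+L3 (α=7/8) → [593/8, 311/4, 99/4]
+L4 (α=2/3) → [4561/24, 703/12, 649/4]
+L5 (α=2/5) → [8049/40, 2599/20, 3747/20]
→ [201, 130, 187]

query (0,0) [L1,L2,L3,L4,L5] — begin 0,0,0
+L1 (α=1/2) → [197/2, 38, 85]
+L2 (α=1/2) → [647/4, 62, 327/2]
+L3 (α=3/4) → [2963/16, 139/2, 1773/8]
+L4 (α=4/5) → [16467/80, 1083/10, 9773/40]
+L5 (α=1/6) → [19619/96, 481/4, 3511/16]
= [204, 120, 219]

(1,0) stack=L1,L2,L3,L4,L5; from [0,0,0]:
after L1 α=1/3: [172/3, 16/3, 33]
after L2 α=1/2: [313/6, 230/3, 185/2]
after L3 α=1/2: [847/12, 815/6, 305/4]
after L4 α=1/2: [2503/24, 1043/12, 745/8]
after L5 α=6/7: [29863/168, 11051/84, 799/8]
→ [178, 132, 100]


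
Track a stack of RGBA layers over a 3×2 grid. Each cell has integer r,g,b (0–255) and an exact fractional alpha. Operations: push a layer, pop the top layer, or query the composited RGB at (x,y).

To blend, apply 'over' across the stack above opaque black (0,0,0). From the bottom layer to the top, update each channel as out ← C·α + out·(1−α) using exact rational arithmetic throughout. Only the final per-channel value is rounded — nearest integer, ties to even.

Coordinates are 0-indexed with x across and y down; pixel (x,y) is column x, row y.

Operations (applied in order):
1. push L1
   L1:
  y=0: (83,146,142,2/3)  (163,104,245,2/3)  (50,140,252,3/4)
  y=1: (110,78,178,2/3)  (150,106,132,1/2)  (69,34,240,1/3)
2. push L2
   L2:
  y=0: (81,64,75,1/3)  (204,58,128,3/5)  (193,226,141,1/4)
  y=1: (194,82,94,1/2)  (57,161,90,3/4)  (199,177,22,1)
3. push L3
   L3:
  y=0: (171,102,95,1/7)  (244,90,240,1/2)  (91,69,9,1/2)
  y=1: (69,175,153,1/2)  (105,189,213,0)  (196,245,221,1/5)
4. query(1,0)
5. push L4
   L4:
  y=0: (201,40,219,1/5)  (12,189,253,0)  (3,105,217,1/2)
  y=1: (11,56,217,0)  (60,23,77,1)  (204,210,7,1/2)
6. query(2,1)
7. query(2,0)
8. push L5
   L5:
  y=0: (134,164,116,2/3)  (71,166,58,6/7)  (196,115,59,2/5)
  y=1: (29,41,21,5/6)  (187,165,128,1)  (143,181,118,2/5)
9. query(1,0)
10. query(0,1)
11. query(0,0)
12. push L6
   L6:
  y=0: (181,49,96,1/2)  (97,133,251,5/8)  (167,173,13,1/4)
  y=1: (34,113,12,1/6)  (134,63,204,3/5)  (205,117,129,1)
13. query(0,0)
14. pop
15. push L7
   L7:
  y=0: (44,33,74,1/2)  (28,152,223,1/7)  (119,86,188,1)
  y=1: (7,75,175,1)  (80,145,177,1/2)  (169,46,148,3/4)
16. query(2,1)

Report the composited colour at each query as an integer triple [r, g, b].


(1,0) stack=L1,L2,L3; from [0,0,0]:
after L1 α=2/3: [326/3, 208/3, 490/3]
after L2 α=3/5: [2488/15, 938/15, 2132/15]
after L3 α=1/2: [3074/15, 1144/15, 2866/15]
rounded: [205, 76, 191]

query (2,1) [L1,L2,L3,L4] — begin 0,0,0
+L1 (α=1/3) → [23, 34/3, 80]
+L2 (α=1) → [199, 177, 22]
+L3 (α=1/5) → [992/5, 953/5, 309/5]
+L4 (α=1/2) → [1006/5, 2003/10, 172/5]
→ [201, 200, 34]

query (2,0) [L1,L2,L3,L4] — begin 0,0,0
+L1 (α=3/4) → [75/2, 105, 189]
+L2 (α=1/4) → [611/8, 541/4, 177]
+L3 (α=1/2) → [1339/16, 817/8, 93]
+L4 (α=1/2) → [1387/32, 1657/16, 155]
rounded: [43, 104, 155]

at x=1,y=0 over L1,L2,L3,L4,L5:
after L1 α=2/3: [326/3, 208/3, 490/3]
after L2 α=3/5: [2488/15, 938/15, 2132/15]
after L3 α=1/2: [3074/15, 1144/15, 2866/15]
after L4 α=0: [3074/15, 1144/15, 2866/15]
after L5 α=6/7: [1352/15, 16084/105, 8086/105]
rounded: [90, 153, 77]

at x=0,y=1 over L1,L2,L3,L4,L5:
+L1 (α=2/3) → [220/3, 52, 356/3]
+L2 (α=1/2) → [401/3, 67, 319/3]
+L3 (α=1/2) → [304/3, 121, 389/3]
+L4 (α=0) → [304/3, 121, 389/3]
+L5 (α=5/6) → [739/18, 163/3, 352/9]
rounded: [41, 54, 39]

(0,0) stack=L1,L2,L3,L4,L5; from [0,0,0]:
L1 α=2/3: [166/3, 292/3, 284/3]
L2 α=1/3: [575/9, 776/9, 793/9]
L3 α=1/7: [1663/21, 1858/21, 1871/21]
L4 α=1/5: [10873/105, 8272/105, 12083/105]
L5 α=2/3: [39013/315, 42712/315, 36443/315]
= [124, 136, 116]

query (0,0) [L1,L2,L3,L4,L5,L6] — begin 0,0,0
L1 α=2/3: [166/3, 292/3, 284/3]
L2 α=1/3: [575/9, 776/9, 793/9]
L3 α=1/7: [1663/21, 1858/21, 1871/21]
L4 α=1/5: [10873/105, 8272/105, 12083/105]
L5 α=2/3: [39013/315, 42712/315, 36443/315]
L6 α=1/2: [48014/315, 58147/630, 66683/630]
→ [152, 92, 106]

query (2,1) [L1,L2,L3,L4,L5,L7] — begin 0,0,0
after L1 α=1/3: [23, 34/3, 80]
after L2 α=1: [199, 177, 22]
after L3 α=1/5: [992/5, 953/5, 309/5]
after L4 α=1/2: [1006/5, 2003/10, 172/5]
after L5 α=2/5: [4448/25, 9629/50, 1696/25]
after L7 α=3/4: [17123/100, 16529/200, 3199/25]
→ [171, 83, 128]


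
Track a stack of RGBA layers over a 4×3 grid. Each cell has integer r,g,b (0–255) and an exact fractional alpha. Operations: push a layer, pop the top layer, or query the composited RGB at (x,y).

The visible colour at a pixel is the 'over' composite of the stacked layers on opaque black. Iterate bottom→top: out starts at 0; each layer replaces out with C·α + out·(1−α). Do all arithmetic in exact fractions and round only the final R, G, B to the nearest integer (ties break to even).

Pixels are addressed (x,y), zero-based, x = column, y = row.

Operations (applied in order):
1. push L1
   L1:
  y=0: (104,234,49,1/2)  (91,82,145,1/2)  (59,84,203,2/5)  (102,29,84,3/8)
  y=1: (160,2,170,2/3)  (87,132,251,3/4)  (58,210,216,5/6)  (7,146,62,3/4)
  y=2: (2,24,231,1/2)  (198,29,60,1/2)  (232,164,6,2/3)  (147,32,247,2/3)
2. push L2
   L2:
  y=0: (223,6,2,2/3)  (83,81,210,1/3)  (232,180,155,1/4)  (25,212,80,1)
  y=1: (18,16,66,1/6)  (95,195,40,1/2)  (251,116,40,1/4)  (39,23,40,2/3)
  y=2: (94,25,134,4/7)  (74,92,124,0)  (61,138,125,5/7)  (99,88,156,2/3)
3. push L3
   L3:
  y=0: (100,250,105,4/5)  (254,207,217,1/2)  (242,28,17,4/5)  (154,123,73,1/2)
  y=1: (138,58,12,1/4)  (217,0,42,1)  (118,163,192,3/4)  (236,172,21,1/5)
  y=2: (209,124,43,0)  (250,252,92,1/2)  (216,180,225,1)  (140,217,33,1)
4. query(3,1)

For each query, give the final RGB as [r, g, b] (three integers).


at x=3,y=1 over L1,L2,L3:
+L1 (α=3/4) → [21/4, 219/2, 93/2]
+L2 (α=2/3) → [111/4, 311/6, 253/6]
+L3 (α=1/5) → [347/5, 1138/15, 569/15]
→ [69, 76, 38]


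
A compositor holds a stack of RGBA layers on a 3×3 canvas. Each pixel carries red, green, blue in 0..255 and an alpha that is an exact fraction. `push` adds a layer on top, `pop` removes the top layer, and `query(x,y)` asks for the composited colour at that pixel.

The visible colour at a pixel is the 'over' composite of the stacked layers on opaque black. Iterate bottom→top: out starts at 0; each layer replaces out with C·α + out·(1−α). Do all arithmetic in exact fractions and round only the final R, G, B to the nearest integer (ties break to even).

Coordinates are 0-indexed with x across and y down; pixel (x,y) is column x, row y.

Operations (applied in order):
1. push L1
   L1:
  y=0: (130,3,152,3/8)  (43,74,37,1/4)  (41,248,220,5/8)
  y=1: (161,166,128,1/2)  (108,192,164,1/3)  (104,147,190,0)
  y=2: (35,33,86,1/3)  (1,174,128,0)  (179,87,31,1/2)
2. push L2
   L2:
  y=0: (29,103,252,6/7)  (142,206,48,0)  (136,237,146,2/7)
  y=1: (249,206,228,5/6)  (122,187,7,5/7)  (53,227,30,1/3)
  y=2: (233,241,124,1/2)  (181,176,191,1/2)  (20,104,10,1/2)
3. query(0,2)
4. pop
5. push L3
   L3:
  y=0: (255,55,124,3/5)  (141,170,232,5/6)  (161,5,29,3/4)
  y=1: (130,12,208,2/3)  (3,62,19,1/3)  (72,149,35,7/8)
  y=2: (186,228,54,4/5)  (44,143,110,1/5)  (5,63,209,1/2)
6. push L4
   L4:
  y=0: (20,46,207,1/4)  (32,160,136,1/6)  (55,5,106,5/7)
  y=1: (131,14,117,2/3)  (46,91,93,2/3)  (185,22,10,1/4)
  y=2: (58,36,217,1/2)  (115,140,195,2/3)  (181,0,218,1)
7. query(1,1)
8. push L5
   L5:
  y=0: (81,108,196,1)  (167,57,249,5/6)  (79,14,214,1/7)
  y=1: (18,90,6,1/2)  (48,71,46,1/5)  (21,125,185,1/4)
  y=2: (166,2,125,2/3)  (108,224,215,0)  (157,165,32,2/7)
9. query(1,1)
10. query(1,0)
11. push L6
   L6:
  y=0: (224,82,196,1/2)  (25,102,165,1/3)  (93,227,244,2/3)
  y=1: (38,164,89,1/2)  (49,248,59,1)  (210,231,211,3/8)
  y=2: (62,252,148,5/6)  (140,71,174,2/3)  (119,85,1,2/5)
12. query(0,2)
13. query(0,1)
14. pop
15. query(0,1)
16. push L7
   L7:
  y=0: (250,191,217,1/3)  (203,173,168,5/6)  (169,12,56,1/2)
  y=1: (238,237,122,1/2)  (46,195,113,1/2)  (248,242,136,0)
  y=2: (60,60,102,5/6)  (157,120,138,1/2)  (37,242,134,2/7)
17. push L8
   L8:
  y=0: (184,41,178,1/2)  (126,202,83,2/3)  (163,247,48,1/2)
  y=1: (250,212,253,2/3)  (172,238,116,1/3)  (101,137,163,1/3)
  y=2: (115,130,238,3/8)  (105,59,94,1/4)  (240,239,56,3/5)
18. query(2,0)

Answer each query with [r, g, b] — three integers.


at x=0,y=2 over L1,L2:
after L1 α=1/3: [35/3, 11, 86/3]
after L2 α=1/2: [367/3, 126, 229/3]
rounded: [122, 126, 76]

(1,1) stack=L1,L3,L4; from [0,0,0]:
after L1 α=1/3: [36, 64, 164/3]
after L3 α=1/3: [25, 190/3, 385/9]
after L4 α=2/3: [39, 736/9, 2059/27]
= [39, 82, 76]

at x=1,y=1 over L1,L3,L4,L5:
after L1 α=1/3: [36, 64, 164/3]
after L3 α=1/3: [25, 190/3, 385/9]
after L4 α=2/3: [39, 736/9, 2059/27]
after L5 α=1/5: [204/5, 3583/45, 9478/135]
= [41, 80, 70]

at x=1,y=0 over L1,L3,L4,L5:
after L1 α=1/4: [43/4, 37/2, 37/4]
after L3 α=5/6: [2863/24, 579/4, 1559/8]
after L4 α=1/6: [15083/144, 3535/24, 2961/16]
after L5 α=5/6: [135323/864, 10375/144, 7627/32]
→ [157, 72, 238]

query (0,2) [L1,L3,L4,L5,L6] — begin 0,0,0
+L1 (α=1/3) → [35/3, 11, 86/3]
+L3 (α=4/5) → [2267/15, 923/5, 734/15]
+L4 (α=1/2) → [3137/30, 1103/10, 3989/30]
+L5 (α=2/3) → [13097/90, 381/10, 11489/90]
+L6 (α=5/6) → [40997/540, 4327/20, 78089/540]
→ [76, 216, 145]

(0,1) stack=L1,L3,L4,L5,L6; from [0,0,0]:
after L1 α=1/2: [161/2, 83, 64]
after L3 α=2/3: [227/2, 107/3, 160]
after L4 α=2/3: [751/6, 191/9, 394/3]
after L5 α=1/2: [859/12, 1001/18, 206/3]
after L6 α=1/2: [1315/24, 3953/36, 473/6]
→ [55, 110, 79]

query (0,1) [L1,L3,L4,L5] — begin 0,0,0
L1 α=1/2: [161/2, 83, 64]
L3 α=2/3: [227/2, 107/3, 160]
L4 α=2/3: [751/6, 191/9, 394/3]
L5 α=1/2: [859/12, 1001/18, 206/3]
rounded: [72, 56, 69]

query (2,0) [L1,L3,L4,L5,L7,L8] — begin 0,0,0
L1 α=5/8: [205/8, 155, 275/2]
L3 α=3/4: [4069/32, 85/2, 449/8]
L4 α=5/7: [8469/112, 110/7, 367/4]
L5 α=1/7: [29831/392, 758/49, 1529/14]
L7 α=1/2: [96079/784, 673/49, 2313/28]
L8 α=1/2: [223871/1568, 6388/49, 3657/56]
→ [143, 130, 65]
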